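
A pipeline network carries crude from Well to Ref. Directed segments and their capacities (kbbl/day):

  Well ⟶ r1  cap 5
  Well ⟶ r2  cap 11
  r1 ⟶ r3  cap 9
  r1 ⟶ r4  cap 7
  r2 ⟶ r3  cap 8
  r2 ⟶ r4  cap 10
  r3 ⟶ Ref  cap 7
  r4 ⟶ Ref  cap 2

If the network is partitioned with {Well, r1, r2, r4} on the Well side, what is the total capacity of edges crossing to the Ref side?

Edges leaving {Well, r1, r2, r4}: r1→r3 (9), r2→r3 (8), r4→Ref (2).
Cut capacity = 9 + 8 + 2 = 19.

19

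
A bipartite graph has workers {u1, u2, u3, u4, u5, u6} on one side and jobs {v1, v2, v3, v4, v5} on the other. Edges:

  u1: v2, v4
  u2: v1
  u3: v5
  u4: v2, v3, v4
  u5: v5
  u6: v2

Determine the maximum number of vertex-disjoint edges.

Unit-capacity flow: source→left, listed edges, right→sink; max matching = max flow.
Augmenting path u1→v2 (+1); matched 1.
Augmenting path u2→v1 (+1); matched 2.
Augmenting path u3→v5 (+1); matched 3.
Augmenting path u4→v3 (+1); matched 4.
Augmenting path u6→v2→u1→v4 (+1); matched 5.
No augmenting path remains; maximum matching = 5.
König certificate: {u1, u2, u4, u6, v5} is a vertex cover of size 5 (every listed pair touches it), so no matching can be larger.

5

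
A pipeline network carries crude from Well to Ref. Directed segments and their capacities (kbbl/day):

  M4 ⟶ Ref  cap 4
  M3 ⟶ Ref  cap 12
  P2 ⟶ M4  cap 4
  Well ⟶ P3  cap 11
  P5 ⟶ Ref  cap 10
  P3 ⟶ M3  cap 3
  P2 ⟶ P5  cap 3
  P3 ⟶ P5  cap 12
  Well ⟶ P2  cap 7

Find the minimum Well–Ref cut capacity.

Augment Well→P2→P5→Ref: bottleneck 3, flow now 3.
Augment Well→P2→M4→Ref: bottleneck 4, flow now 7.
Augment Well→P3→P5→Ref: bottleneck 7, flow now 14.
Augment Well→P3→M3→Ref: bottleneck 3, flow now 17.
No augmenting path remains; maximum flow = 17.
By max-flow min-cut, the minimum cut capacity equals the max flow.
In the residual graph, reachable from Well: {Well, P2, P3, P5}.
Min-cut edges: P2→M4 (4), P3→M3 (3), P5→Ref (10); capacity 4 + 3 + 10 = 17.

17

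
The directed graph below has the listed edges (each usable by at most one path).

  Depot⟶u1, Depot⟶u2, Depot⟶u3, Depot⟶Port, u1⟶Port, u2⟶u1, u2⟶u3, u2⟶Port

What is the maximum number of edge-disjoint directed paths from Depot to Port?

Assign every edge capacity 1; by Menger, the answer equals the max flow.
Path Depot→Port (+1); total 1.
Path Depot→u1→Port (+1); total 2.
Path Depot→u2→Port (+1); total 3.
No residual Depot→Port path; max flow = 3.
Certifying cut of size 3: {Depot→Port, Depot→u1, Depot→u2}.

3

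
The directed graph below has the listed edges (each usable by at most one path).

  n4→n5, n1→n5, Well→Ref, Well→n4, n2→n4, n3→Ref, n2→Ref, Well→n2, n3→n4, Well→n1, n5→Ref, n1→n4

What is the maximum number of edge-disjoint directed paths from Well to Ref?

3

Assign every edge capacity 1; by Menger, the answer equals the max flow.
Path Well→Ref (+1); total 1.
Path Well→n2→Ref (+1); total 2.
Path Well→n1→n5→Ref (+1); total 3.
No residual Well→Ref path; max flow = 3.
Certifying cut of size 3: {Well→Ref, Well→n2, n5→Ref}.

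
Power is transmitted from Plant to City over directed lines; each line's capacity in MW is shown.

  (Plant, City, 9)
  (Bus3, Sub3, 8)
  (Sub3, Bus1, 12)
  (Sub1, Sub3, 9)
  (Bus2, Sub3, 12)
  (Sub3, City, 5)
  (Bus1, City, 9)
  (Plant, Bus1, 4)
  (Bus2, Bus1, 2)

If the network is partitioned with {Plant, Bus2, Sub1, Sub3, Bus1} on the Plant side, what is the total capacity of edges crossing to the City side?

23

Edges leaving {Plant, Bus2, Sub1, Sub3, Bus1}: Plant→City (9), Sub3→City (5), Bus1→City (9).
Cut capacity = 9 + 5 + 9 = 23.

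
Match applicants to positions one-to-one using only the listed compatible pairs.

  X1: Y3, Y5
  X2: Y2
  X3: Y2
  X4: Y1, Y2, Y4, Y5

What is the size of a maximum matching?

3

Unit-capacity flow: source→left, listed edges, right→sink; max matching = max flow.
Augmenting path X1→Y3 (+1); matched 1.
Augmenting path X2→Y2 (+1); matched 2.
Augmenting path X4→Y1 (+1); matched 3.
No augmenting path remains; maximum matching = 3.
König certificate: {X1, X4, Y2} is a vertex cover of size 3 (every listed pair touches it), so no matching can be larger.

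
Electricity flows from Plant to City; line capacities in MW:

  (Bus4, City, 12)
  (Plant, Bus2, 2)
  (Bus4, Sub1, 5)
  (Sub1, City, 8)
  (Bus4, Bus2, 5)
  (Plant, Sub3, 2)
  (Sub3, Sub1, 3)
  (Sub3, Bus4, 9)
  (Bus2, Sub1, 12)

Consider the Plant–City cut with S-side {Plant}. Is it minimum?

Yes — it is a minimum cut (capacity 4).

Given cut capacity: 2 + 2 = 4.
Augment Plant→Bus2→Sub1→City: bottleneck 2, flow now 2.
Augment Plant→Sub3→Sub1→City: bottleneck 2, flow now 4.
No augmenting path remains; maximum flow = 4.
Cut capacity 4 equals the max flow, so it is a minimum cut.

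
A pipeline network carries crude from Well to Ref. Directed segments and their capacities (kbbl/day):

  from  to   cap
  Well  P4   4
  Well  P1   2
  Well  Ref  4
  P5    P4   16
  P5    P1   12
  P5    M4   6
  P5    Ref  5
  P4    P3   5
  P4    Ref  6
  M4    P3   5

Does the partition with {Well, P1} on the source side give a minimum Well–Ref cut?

Yes — it is a minimum cut (capacity 8).

Given cut capacity: 4 + 4 = 8.
Augment Well→Ref: bottleneck 4, flow now 4.
Augment Well→P4→Ref: bottleneck 4, flow now 8.
No augmenting path remains; maximum flow = 8.
Cut capacity 8 equals the max flow, so it is a minimum cut.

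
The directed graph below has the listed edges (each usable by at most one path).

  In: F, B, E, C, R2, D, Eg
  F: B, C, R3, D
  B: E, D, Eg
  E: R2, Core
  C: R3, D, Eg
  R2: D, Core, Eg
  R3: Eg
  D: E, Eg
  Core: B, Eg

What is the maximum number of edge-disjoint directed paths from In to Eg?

Assign every edge capacity 1; by Menger, the answer equals the max flow.
Path In→Eg (+1); total 1.
Path In→B→Eg (+1); total 2.
Path In→C→Eg (+1); total 3.
Path In→R2→Eg (+1); total 4.
Path In→D→Eg (+1); total 5.
Path In→F→R3→Eg (+1); total 6.
Path In→E→Core→Eg (+1); total 7.
No residual In→Eg path; max flow = 7.
Certifying cut of size 7: {In→B, In→C, In→D, In→E, In→Eg, In→F, In→R2}.

7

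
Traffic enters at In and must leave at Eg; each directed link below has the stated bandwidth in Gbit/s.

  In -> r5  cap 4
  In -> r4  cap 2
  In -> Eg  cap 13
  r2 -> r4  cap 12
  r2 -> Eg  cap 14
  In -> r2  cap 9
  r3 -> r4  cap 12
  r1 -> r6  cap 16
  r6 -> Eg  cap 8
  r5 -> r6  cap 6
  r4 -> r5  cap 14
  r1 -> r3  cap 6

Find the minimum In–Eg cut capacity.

Augment In→Eg: bottleneck 13, flow now 13.
Augment In→r2→Eg: bottleneck 9, flow now 22.
Augment In→r5→r6→Eg: bottleneck 4, flow now 26.
Augment In→r4→r5→r6→Eg: bottleneck 2, flow now 28.
No augmenting path remains; maximum flow = 28.
By max-flow min-cut, the minimum cut capacity equals the max flow.
In the residual graph, reachable from In: {In}.
Min-cut edges: In→r2 (9), In→r4 (2), In→r5 (4), In→Eg (13); capacity 9 + 2 + 4 + 13 = 28.

28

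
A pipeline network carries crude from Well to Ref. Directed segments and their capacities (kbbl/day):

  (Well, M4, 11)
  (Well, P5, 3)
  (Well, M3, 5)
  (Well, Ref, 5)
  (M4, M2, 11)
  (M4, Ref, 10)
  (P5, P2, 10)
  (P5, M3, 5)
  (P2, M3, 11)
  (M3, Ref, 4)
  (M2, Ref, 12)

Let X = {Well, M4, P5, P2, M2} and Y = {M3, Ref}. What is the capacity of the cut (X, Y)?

48

Edges leaving {Well, M4, P5, P2, M2}: Well→M3 (5), Well→Ref (5), M4→Ref (10), P5→M3 (5), P2→M3 (11), M2→Ref (12).
Cut capacity = 5 + 5 + 10 + 5 + 11 + 12 = 48.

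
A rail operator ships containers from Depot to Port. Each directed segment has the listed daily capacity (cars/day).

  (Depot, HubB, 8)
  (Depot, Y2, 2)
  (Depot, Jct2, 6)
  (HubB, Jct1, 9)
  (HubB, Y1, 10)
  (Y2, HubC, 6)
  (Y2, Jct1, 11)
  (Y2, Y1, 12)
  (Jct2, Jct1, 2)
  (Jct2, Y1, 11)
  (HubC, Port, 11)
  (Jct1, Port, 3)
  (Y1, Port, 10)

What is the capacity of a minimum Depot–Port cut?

Augment Depot→HubB→Jct1→Port: bottleneck 3, flow now 3.
Augment Depot→HubB→Y1→Port: bottleneck 5, flow now 8.
Augment Depot→Y2→HubC→Port: bottleneck 2, flow now 10.
Augment Depot→Jct2→Y1→Port: bottleneck 5, flow now 15.
No augmenting path remains; maximum flow = 15.
By max-flow min-cut, the minimum cut capacity equals the max flow.
In the residual graph, reachable from Depot: {Depot, HubB, Jct2, Jct1, Y1}.
Min-cut edges: Depot→Y2 (2), Jct1→Port (3), Y1→Port (10); capacity 2 + 3 + 10 = 15.

15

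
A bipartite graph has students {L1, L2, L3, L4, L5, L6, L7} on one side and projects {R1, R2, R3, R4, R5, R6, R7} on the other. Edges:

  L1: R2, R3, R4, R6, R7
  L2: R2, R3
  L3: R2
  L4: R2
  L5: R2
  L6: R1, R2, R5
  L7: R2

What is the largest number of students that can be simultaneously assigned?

Unit-capacity flow: source→left, listed edges, right→sink; max matching = max flow.
Augmenting path L1→R2 (+1); matched 1.
Augmenting path L2→R3 (+1); matched 2.
Augmenting path L6→R1 (+1); matched 3.
Augmenting path L3→R2→L1→R4 (+1); matched 4.
No augmenting path remains; maximum matching = 4.
König certificate: {L1, L2, L6, R2} is a vertex cover of size 4 (every listed pair touches it), so no matching can be larger.

4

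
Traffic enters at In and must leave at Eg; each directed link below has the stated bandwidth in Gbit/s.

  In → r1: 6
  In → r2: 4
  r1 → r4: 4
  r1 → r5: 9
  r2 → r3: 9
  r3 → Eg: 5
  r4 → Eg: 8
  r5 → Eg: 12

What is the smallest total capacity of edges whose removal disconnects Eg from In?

Augment In→r1→r4→Eg: bottleneck 4, flow now 4.
Augment In→r1→r5→Eg: bottleneck 2, flow now 6.
Augment In→r2→r3→Eg: bottleneck 4, flow now 10.
No augmenting path remains; maximum flow = 10.
By max-flow min-cut, the minimum cut capacity equals the max flow.
In the residual graph, reachable from In: {In}.
Min-cut edges: In→r1 (6), In→r2 (4); capacity 6 + 4 = 10.

10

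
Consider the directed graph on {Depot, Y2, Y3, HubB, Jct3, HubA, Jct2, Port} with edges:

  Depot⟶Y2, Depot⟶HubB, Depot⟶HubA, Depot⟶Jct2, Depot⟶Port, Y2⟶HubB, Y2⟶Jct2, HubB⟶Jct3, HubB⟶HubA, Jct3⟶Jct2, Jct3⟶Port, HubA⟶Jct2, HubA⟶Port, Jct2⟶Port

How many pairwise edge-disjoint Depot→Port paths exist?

Assign every edge capacity 1; by Menger, the answer equals the max flow.
Path Depot→Port (+1); total 1.
Path Depot→HubA→Port (+1); total 2.
Path Depot→Jct2→Port (+1); total 3.
Path Depot→HubB→Jct3→Port (+1); total 4.
No residual Depot→Port path; max flow = 4.
Certifying cut of size 4: {Depot→Port, HubA→Port, HubB→Jct3, Jct2→Port}.

4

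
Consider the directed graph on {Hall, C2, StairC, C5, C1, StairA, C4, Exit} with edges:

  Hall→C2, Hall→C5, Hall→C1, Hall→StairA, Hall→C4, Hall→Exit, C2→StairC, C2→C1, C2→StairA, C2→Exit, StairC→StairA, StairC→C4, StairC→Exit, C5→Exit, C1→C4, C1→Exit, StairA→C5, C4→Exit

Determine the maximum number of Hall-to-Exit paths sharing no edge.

5

Assign every edge capacity 1; by Menger, the answer equals the max flow.
Path Hall→Exit (+1); total 1.
Path Hall→C2→Exit (+1); total 2.
Path Hall→C5→Exit (+1); total 3.
Path Hall→C1→Exit (+1); total 4.
Path Hall→C4→Exit (+1); total 5.
No residual Hall→Exit path; max flow = 5.
Certifying cut of size 5: {C5→Exit, Hall→C1, Hall→C2, Hall→C4, Hall→Exit}.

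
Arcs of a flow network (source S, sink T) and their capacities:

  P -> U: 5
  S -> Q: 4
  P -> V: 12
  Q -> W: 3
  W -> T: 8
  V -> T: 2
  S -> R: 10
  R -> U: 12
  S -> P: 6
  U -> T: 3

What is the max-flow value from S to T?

Augment S→P→U→T: bottleneck 3, flow now 3.
Augment S→P→V→T: bottleneck 2, flow now 5.
Augment S→Q→W→T: bottleneck 3, flow now 8.
No augmenting path remains; maximum flow = 8.
In the residual graph, reachable from S: {S, P, Q, R, U, V}.
Min-cut edges: Q→W (3), U→T (3), V→T (2); capacity 3 + 3 + 2 = 8.
This cut is saturated, so no flow can exceed 8.

8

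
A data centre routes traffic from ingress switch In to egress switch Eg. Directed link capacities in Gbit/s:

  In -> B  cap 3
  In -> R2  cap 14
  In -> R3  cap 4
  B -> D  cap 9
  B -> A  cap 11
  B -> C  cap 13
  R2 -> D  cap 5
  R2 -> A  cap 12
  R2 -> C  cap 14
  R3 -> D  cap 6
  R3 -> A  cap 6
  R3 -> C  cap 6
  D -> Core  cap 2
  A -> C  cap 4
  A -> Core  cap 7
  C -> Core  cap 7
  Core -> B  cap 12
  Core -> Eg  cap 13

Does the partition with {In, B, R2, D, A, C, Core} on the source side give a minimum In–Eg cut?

No — its capacity is 17, but the minimum cut has capacity 13.

Given cut capacity: 4 + 13 = 17.
Augment In→B→D→Core→Eg: bottleneck 2, flow now 2.
Augment In→B→A→Core→Eg: bottleneck 1, flow now 3.
Augment In→R2→A→Core→Eg: bottleneck 6, flow now 9.
Augment In→R2→C→Core→Eg: bottleneck 4, flow now 13.
No augmenting path remains; maximum flow = 13.
In the residual graph, reachable from In: {In, B, R2, R3, D, A, C, Core}.
Min-cut edges: Core→Eg (13); capacity 13 = 13.
Cut capacity 17 exceeds the max flow 13, so it is not minimum.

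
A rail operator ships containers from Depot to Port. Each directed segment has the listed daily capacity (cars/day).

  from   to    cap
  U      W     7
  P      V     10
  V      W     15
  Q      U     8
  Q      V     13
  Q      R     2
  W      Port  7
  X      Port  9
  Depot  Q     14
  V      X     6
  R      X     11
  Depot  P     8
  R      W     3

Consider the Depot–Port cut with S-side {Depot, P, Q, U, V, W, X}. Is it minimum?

No — its capacity is 18, but the minimum cut has capacity 15.

Given cut capacity: 2 + 7 + 9 = 18.
Augment Depot→P→V→W→Port: bottleneck 7, flow now 7.
Augment Depot→P→V→X→Port: bottleneck 1, flow now 8.
Augment Depot→Q→R→X→Port: bottleneck 2, flow now 10.
Augment Depot→Q→V→X→Port: bottleneck 5, flow now 15.
No augmenting path remains; maximum flow = 15.
In the residual graph, reachable from Depot: {Depot, P, Q, U, V, W}.
Min-cut edges: Q→R (2), V→X (6), W→Port (7); capacity 2 + 6 + 7 = 15.
Cut capacity 18 exceeds the max flow 15, so it is not minimum.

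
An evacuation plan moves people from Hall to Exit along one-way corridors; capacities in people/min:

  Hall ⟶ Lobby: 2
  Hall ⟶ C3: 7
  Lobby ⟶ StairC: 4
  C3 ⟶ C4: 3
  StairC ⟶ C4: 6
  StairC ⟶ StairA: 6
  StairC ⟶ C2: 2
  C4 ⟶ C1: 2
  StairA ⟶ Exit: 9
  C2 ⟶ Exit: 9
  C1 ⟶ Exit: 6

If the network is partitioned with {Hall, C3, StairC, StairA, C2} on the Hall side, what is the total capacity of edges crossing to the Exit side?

29

Edges leaving {Hall, C3, StairC, StairA, C2}: Hall→Lobby (2), C3→C4 (3), StairC→C4 (6), StairA→Exit (9), C2→Exit (9).
Cut capacity = 2 + 3 + 6 + 9 + 9 = 29.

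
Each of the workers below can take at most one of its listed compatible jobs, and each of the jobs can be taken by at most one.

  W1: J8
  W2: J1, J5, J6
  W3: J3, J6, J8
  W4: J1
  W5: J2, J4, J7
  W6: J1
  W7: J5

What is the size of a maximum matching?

6

Unit-capacity flow: source→left, listed edges, right→sink; max matching = max flow.
Augmenting path W1→J8 (+1); matched 1.
Augmenting path W2→J1 (+1); matched 2.
Augmenting path W3→J3 (+1); matched 3.
Augmenting path W5→J2 (+1); matched 4.
Augmenting path W7→J5 (+1); matched 5.
Augmenting path W4→J1→W2→J6 (+1); matched 6.
No augmenting path remains; maximum matching = 6.
König certificate: {W1, W2, W3, W5, W7, J1} is a vertex cover of size 6 (every listed pair touches it), so no matching can be larger.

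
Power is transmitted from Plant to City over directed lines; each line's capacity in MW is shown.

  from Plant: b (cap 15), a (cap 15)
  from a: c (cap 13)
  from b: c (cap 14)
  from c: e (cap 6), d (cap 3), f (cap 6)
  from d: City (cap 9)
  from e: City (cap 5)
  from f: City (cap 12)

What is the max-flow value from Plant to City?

14

Augment Plant→a→c→d→City: bottleneck 3, flow now 3.
Augment Plant→a→c→e→City: bottleneck 5, flow now 8.
Augment Plant→a→c→f→City: bottleneck 5, flow now 13.
Augment Plant→b→c→f→City: bottleneck 1, flow now 14.
No augmenting path remains; maximum flow = 14.
In the residual graph, reachable from Plant: {Plant, a, b, c, e}.
Min-cut edges: c→d (3), c→f (6), e→City (5); capacity 3 + 6 + 5 = 14.
This cut is saturated, so no flow can exceed 14.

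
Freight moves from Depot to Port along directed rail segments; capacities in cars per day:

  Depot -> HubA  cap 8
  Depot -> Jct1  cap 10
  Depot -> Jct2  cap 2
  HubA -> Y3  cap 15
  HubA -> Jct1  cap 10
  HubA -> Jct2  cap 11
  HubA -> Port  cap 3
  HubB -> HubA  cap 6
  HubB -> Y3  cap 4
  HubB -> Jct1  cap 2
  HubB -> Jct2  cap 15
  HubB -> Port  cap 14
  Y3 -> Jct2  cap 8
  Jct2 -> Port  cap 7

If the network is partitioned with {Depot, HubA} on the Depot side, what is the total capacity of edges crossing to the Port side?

Edges leaving {Depot, HubA}: Depot→Jct1 (10), Depot→Jct2 (2), HubA→Y3 (15), HubA→Jct1 (10), HubA→Jct2 (11), HubA→Port (3).
Cut capacity = 10 + 2 + 15 + 10 + 11 + 3 = 51.

51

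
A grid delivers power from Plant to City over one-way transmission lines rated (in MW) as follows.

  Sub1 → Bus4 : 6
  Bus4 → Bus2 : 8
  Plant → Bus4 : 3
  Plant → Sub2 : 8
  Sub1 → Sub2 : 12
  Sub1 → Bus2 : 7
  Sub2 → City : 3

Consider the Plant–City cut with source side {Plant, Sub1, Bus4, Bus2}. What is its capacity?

Edges leaving {Plant, Sub1, Bus4, Bus2}: Plant→Sub2 (8), Sub1→Sub2 (12).
Cut capacity = 8 + 12 = 20.

20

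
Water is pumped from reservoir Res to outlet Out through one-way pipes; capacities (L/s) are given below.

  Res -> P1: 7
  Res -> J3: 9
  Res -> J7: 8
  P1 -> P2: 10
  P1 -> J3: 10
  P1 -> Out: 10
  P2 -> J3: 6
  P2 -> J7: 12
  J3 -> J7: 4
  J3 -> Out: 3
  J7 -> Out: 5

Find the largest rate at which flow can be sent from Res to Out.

15

Augment Res→P1→Out: bottleneck 7, flow now 7.
Augment Res→J3→Out: bottleneck 3, flow now 10.
Augment Res→J7→Out: bottleneck 5, flow now 15.
No augmenting path remains; maximum flow = 15.
In the residual graph, reachable from Res: {Res, J3, J7}.
Min-cut edges: Res→P1 (7), J3→Out (3), J7→Out (5); capacity 7 + 3 + 5 = 15.
This cut is saturated, so no flow can exceed 15.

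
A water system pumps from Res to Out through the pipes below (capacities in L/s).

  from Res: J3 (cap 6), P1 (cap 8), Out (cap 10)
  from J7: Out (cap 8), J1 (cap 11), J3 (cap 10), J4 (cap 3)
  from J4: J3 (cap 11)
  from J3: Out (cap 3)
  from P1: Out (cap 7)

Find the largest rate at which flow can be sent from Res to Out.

20

Augment Res→Out: bottleneck 10, flow now 10.
Augment Res→J3→Out: bottleneck 3, flow now 13.
Augment Res→P1→Out: bottleneck 7, flow now 20.
No augmenting path remains; maximum flow = 20.
In the residual graph, reachable from Res: {Res, J3, P1}.
Min-cut edges: Res→Out (10), J3→Out (3), P1→Out (7); capacity 10 + 3 + 7 = 20.
This cut is saturated, so no flow can exceed 20.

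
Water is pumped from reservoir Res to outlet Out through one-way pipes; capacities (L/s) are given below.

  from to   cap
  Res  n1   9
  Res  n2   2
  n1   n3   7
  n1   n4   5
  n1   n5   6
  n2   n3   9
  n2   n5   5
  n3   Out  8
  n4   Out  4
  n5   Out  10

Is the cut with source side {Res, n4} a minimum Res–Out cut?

Given cut capacity: 9 + 2 + 4 = 15.
Augment Res→n1→n3→Out: bottleneck 7, flow now 7.
Augment Res→n1→n4→Out: bottleneck 2, flow now 9.
Augment Res→n2→n3→Out: bottleneck 1, flow now 10.
Augment Res→n2→n5→Out: bottleneck 1, flow now 11.
No augmenting path remains; maximum flow = 11.
In the residual graph, reachable from Res: {Res}.
Min-cut edges: Res→n1 (9), Res→n2 (2); capacity 9 + 2 = 11.
Cut capacity 15 exceeds the max flow 11, so it is not minimum.

No — its capacity is 15, but the minimum cut has capacity 11.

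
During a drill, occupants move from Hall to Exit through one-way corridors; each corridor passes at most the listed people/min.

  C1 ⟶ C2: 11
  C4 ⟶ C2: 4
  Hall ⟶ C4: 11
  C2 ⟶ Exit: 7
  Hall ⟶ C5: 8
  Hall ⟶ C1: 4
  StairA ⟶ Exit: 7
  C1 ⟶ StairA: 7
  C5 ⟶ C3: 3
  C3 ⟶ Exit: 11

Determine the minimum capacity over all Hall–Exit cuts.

11

Augment Hall→C4→C2→Exit: bottleneck 4, flow now 4.
Augment Hall→C5→C3→Exit: bottleneck 3, flow now 7.
Augment Hall→C1→StairA→Exit: bottleneck 4, flow now 11.
No augmenting path remains; maximum flow = 11.
By max-flow min-cut, the minimum cut capacity equals the max flow.
In the residual graph, reachable from Hall: {Hall, C4, C5}.
Min-cut edges: Hall→C1 (4), C4→C2 (4), C5→C3 (3); capacity 4 + 4 + 3 = 11.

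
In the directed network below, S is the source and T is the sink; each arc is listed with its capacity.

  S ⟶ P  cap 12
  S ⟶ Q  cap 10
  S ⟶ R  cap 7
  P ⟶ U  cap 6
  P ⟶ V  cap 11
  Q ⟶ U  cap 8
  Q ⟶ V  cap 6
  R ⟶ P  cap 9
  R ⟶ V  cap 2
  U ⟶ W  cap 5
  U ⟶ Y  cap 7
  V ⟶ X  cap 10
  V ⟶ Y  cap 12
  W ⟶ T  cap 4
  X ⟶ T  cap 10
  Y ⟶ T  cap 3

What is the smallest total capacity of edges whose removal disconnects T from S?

17

Augment S→P→U→W→T: bottleneck 4, flow now 4.
Augment S→P→U→Y→T: bottleneck 2, flow now 6.
Augment S→P→V→X→T: bottleneck 6, flow now 12.
Augment S→Q→U→Y→T: bottleneck 1, flow now 13.
Augment S→Q→V→X→T: bottleneck 4, flow now 17.
No augmenting path remains; maximum flow = 17.
By max-flow min-cut, the minimum cut capacity equals the max flow.
In the residual graph, reachable from S: {S, P, Q, R, U, V, W, Y}.
Min-cut edges: V→X (10), W→T (4), Y→T (3); capacity 10 + 4 + 3 = 17.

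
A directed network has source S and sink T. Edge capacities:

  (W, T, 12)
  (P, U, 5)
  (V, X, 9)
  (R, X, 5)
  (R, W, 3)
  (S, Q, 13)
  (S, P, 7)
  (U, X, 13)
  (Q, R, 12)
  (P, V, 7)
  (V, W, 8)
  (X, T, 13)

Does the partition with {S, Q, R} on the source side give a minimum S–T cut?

Yes — it is a minimum cut (capacity 15).

Given cut capacity: 7 + 3 + 5 = 15.
Augment S→P→U→X→T: bottleneck 5, flow now 5.
Augment S→P→V→W→T: bottleneck 2, flow now 7.
Augment S→Q→R→W→T: bottleneck 3, flow now 10.
Augment S→Q→R→X→T: bottleneck 5, flow now 15.
No augmenting path remains; maximum flow = 15.
Cut capacity 15 equals the max flow, so it is a minimum cut.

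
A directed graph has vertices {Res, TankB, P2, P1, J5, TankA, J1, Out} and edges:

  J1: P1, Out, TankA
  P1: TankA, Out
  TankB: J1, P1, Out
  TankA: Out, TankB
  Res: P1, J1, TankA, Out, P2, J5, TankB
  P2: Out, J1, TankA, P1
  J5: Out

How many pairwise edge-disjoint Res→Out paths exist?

7

Assign every edge capacity 1; by Menger, the answer equals the max flow.
Path Res→Out (+1); total 1.
Path Res→TankB→Out (+1); total 2.
Path Res→P2→Out (+1); total 3.
Path Res→P1→Out (+1); total 4.
Path Res→J5→Out (+1); total 5.
Path Res→TankA→Out (+1); total 6.
Path Res→J1→Out (+1); total 7.
No residual Res→Out path; max flow = 7.
Certifying cut of size 7: {Res→J1, Res→J5, Res→Out, Res→P1, Res→P2, Res→TankA, Res→TankB}.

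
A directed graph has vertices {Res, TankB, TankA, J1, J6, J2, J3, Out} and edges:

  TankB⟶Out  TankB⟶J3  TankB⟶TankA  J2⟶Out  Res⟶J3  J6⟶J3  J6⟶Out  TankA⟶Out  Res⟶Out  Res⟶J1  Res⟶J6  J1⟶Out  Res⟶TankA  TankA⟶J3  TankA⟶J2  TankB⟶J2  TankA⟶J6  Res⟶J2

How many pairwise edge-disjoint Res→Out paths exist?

5

Assign every edge capacity 1; by Menger, the answer equals the max flow.
Path Res→Out (+1); total 1.
Path Res→TankA→Out (+1); total 2.
Path Res→J1→Out (+1); total 3.
Path Res→J6→Out (+1); total 4.
Path Res→J2→Out (+1); total 5.
No residual Res→Out path; max flow = 5.
Certifying cut of size 5: {Res→J1, Res→J2, Res→J6, Res→Out, Res→TankA}.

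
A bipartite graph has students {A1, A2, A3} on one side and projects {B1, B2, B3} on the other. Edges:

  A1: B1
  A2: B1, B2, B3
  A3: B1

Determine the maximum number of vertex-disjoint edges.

Unit-capacity flow: source→left, listed edges, right→sink; max matching = max flow.
Augmenting path A1→B1 (+1); matched 1.
Augmenting path A2→B2 (+1); matched 2.
No augmenting path remains; maximum matching = 2.
König certificate: {A2, B1} is a vertex cover of size 2 (every listed pair touches it), so no matching can be larger.

2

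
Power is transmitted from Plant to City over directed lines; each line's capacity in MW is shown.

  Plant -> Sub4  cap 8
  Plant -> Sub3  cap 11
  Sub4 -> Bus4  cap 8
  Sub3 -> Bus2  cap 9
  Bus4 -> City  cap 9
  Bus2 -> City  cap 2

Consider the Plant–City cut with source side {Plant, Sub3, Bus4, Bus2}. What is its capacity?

Edges leaving {Plant, Sub3, Bus4, Bus2}: Plant→Sub4 (8), Bus4→City (9), Bus2→City (2).
Cut capacity = 8 + 9 + 2 = 19.

19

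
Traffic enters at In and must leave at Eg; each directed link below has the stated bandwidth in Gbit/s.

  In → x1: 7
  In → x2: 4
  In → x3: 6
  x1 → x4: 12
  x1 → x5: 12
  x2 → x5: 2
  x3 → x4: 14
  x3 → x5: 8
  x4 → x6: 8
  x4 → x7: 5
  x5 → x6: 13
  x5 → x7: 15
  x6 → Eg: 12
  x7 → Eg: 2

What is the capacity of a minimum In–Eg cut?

14

Augment In→x1→x4→x6→Eg: bottleneck 7, flow now 7.
Augment In→x2→x5→x6→Eg: bottleneck 2, flow now 9.
Augment In→x3→x4→x6→Eg: bottleneck 1, flow now 10.
Augment In→x3→x4→x7→Eg: bottleneck 2, flow now 12.
Augment In→x3→x5→x6→Eg: bottleneck 2, flow now 14.
No augmenting path remains; maximum flow = 14.
By max-flow min-cut, the minimum cut capacity equals the max flow.
In the residual graph, reachable from In: {In, x1, x2, x3, x4, x5, x6, x7}.
Min-cut edges: x6→Eg (12), x7→Eg (2); capacity 12 + 2 = 14.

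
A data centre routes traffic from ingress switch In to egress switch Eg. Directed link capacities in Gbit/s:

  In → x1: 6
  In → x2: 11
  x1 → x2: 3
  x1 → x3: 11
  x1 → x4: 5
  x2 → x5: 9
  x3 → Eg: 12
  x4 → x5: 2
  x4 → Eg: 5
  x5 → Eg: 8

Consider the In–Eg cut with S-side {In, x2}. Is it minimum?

No — its capacity is 15, but the minimum cut has capacity 14.

Given cut capacity: 6 + 9 = 15.
Augment In→x1→x3→Eg: bottleneck 6, flow now 6.
Augment In→x2→x5→Eg: bottleneck 8, flow now 14.
No augmenting path remains; maximum flow = 14.
In the residual graph, reachable from In: {In, x2, x5}.
Min-cut edges: In→x1 (6), x5→Eg (8); capacity 6 + 8 = 14.
Cut capacity 15 exceeds the max flow 14, so it is not minimum.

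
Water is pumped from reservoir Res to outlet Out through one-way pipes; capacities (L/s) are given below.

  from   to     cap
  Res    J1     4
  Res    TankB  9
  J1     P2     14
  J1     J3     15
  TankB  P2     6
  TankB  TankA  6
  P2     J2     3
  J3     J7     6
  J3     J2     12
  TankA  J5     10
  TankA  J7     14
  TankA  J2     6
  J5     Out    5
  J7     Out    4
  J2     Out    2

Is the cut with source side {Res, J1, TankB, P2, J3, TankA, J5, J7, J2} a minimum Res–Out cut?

Given cut capacity: 5 + 4 + 2 = 11.
Augment Res→J1→P2→J2→Out: bottleneck 2, flow now 2.
Augment Res→J1→J3→J7→Out: bottleneck 2, flow now 4.
Augment Res→TankB→TankA→J5→Out: bottleneck 5, flow now 9.
Augment Res→TankB→TankA→J7→Out: bottleneck 1, flow now 10.
Augment Res→TankB→P2→J1→J3→J7→Out: bottleneck 1, flow now 11. (uses reverse residual edge)
No augmenting path remains; maximum flow = 11.
Cut capacity 11 equals the max flow, so it is a minimum cut.

Yes — it is a minimum cut (capacity 11).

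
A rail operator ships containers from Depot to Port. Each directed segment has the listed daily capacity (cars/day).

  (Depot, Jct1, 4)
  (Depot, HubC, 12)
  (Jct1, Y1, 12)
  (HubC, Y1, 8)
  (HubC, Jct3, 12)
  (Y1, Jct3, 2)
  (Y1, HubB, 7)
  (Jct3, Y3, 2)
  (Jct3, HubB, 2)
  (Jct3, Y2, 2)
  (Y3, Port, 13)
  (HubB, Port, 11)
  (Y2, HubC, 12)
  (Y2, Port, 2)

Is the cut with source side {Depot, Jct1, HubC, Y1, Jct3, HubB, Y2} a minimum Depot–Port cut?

Given cut capacity: 2 + 11 + 2 = 15.
Augment Depot→Jct1→Y1→HubB→Port: bottleneck 4, flow now 4.
Augment Depot→HubC→Y1→HubB→Port: bottleneck 3, flow now 7.
Augment Depot→HubC→Jct3→Y3→Port: bottleneck 2, flow now 9.
Augment Depot→HubC→Jct3→HubB→Port: bottleneck 2, flow now 11.
Augment Depot→HubC→Jct3→Y2→Port: bottleneck 2, flow now 13.
No augmenting path remains; maximum flow = 13.
In the residual graph, reachable from Depot: {Depot, Jct1, HubC, Y1, Jct3}.
Min-cut edges: Y1→HubB (7), Jct3→Y3 (2), Jct3→HubB (2), Jct3→Y2 (2); capacity 7 + 2 + 2 + 2 = 13.
Cut capacity 15 exceeds the max flow 13, so it is not minimum.

No — its capacity is 15, but the minimum cut has capacity 13.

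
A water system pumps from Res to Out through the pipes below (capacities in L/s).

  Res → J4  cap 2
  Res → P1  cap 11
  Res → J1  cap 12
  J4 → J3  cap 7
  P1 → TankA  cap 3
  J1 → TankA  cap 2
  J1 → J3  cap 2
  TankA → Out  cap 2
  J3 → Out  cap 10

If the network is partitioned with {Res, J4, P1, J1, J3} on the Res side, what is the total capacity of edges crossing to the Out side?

15

Edges leaving {Res, J4, P1, J1, J3}: P1→TankA (3), J1→TankA (2), J3→Out (10).
Cut capacity = 3 + 2 + 10 = 15.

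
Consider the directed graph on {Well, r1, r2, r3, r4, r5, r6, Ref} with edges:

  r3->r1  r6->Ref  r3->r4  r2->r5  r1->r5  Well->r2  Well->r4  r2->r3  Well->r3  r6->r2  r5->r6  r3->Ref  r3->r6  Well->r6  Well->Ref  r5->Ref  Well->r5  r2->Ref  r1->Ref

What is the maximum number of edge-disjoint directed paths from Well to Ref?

5

Assign every edge capacity 1; by Menger, the answer equals the max flow.
Path Well→Ref (+1); total 1.
Path Well→r2→Ref (+1); total 2.
Path Well→r3→Ref (+1); total 3.
Path Well→r5→Ref (+1); total 4.
Path Well→r6→Ref (+1); total 5.
No residual Well→Ref path; max flow = 5.
Certifying cut of size 5: {Well→Ref, Well→r2, Well→r3, Well→r5, Well→r6}.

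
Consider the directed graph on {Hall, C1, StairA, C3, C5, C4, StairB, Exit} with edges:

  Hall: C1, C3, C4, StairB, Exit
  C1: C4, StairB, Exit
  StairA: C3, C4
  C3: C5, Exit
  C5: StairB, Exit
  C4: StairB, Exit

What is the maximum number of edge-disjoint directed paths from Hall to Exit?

4

Assign every edge capacity 1; by Menger, the answer equals the max flow.
Path Hall→Exit (+1); total 1.
Path Hall→C1→Exit (+1); total 2.
Path Hall→C3→Exit (+1); total 3.
Path Hall→C4→Exit (+1); total 4.
No residual Hall→Exit path; max flow = 4.
Certifying cut of size 4: {Hall→C1, Hall→C3, Hall→C4, Hall→Exit}.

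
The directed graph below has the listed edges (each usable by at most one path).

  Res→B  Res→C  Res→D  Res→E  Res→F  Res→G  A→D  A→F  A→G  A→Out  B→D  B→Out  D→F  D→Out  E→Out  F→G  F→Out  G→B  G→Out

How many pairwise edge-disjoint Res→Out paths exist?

5

Assign every edge capacity 1; by Menger, the answer equals the max flow.
Path Res→B→Out (+1); total 1.
Path Res→D→Out (+1); total 2.
Path Res→E→Out (+1); total 3.
Path Res→F→Out (+1); total 4.
Path Res→G→Out (+1); total 5.
No residual Res→Out path; max flow = 5.
Certifying cut of size 5: {Res→B, Res→D, Res→E, Res→F, Res→G}.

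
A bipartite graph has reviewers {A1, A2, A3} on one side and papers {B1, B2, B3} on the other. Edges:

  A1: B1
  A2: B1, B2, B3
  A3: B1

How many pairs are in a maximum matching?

Unit-capacity flow: source→left, listed edges, right→sink; max matching = max flow.
Augmenting path A1→B1 (+1); matched 1.
Augmenting path A2→B2 (+1); matched 2.
No augmenting path remains; maximum matching = 2.
König certificate: {A2, B1} is a vertex cover of size 2 (every listed pair touches it), so no matching can be larger.

2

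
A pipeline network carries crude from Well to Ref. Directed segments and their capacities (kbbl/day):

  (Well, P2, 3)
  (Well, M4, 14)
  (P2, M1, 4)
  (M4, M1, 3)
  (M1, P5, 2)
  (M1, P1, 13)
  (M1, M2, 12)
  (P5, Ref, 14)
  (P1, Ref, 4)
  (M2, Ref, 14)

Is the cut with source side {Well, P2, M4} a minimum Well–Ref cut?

No — its capacity is 7, but the minimum cut has capacity 6.

Given cut capacity: 4 + 3 = 7.
Augment Well→P2→M1→P5→Ref: bottleneck 2, flow now 2.
Augment Well→P2→M1→P1→Ref: bottleneck 1, flow now 3.
Augment Well→M4→M1→P1→Ref: bottleneck 3, flow now 6.
No augmenting path remains; maximum flow = 6.
In the residual graph, reachable from Well: {Well, M4}.
Min-cut edges: Well→P2 (3), M4→M1 (3); capacity 3 + 3 = 6.
Cut capacity 7 exceeds the max flow 6, so it is not minimum.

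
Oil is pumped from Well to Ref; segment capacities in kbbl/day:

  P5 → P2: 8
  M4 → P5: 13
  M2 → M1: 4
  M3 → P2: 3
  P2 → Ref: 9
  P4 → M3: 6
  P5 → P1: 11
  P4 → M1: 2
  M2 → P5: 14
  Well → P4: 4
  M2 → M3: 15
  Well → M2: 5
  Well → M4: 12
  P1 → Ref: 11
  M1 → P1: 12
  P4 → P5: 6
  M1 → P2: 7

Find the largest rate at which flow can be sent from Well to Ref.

20

Augment Well→M4→P5→P2→Ref: bottleneck 8, flow now 8.
Augment Well→M4→P5→P1→Ref: bottleneck 4, flow now 12.
Augment Well→M2→M1→P2→Ref: bottleneck 1, flow now 13.
Augment Well→M2→M1→P1→Ref: bottleneck 3, flow now 16.
Augment Well→M2→P5→P1→Ref: bottleneck 1, flow now 17.
Augment Well→P4→M1→P1→Ref: bottleneck 2, flow now 19.
Augment Well→P4→P5→P1→Ref: bottleneck 1, flow now 20.
No augmenting path remains; maximum flow = 20.
In the residual graph, reachable from Well: {Well, M4, M2, P4, M1, P5, M3, P2, P1}.
Min-cut edges: P2→Ref (9), P1→Ref (11); capacity 9 + 11 = 20.
This cut is saturated, so no flow can exceed 20.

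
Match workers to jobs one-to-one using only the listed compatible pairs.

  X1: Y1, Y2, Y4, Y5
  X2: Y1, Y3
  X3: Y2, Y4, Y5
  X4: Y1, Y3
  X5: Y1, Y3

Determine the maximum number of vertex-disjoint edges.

4

Unit-capacity flow: source→left, listed edges, right→sink; max matching = max flow.
Augmenting path X1→Y1 (+1); matched 1.
Augmenting path X2→Y3 (+1); matched 2.
Augmenting path X3→Y2 (+1); matched 3.
Augmenting path X4→Y1→X1→Y4 (+1); matched 4.
No augmenting path remains; maximum matching = 4.
König certificate: {X1, X3, Y1, Y3} is a vertex cover of size 4 (every listed pair touches it), so no matching can be larger.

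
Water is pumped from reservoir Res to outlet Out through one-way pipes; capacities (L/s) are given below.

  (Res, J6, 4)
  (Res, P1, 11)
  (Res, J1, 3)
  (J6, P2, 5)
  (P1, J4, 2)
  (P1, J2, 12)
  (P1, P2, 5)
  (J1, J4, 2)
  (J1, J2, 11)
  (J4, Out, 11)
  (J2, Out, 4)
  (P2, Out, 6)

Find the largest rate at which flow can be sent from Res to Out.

14

Augment Res→J6→P2→Out: bottleneck 4, flow now 4.
Augment Res→P1→J4→Out: bottleneck 2, flow now 6.
Augment Res→P1→J2→Out: bottleneck 4, flow now 10.
Augment Res→P1→P2→Out: bottleneck 2, flow now 12.
Augment Res→J1→J4→Out: bottleneck 2, flow now 14.
No augmenting path remains; maximum flow = 14.
In the residual graph, reachable from Res: {Res, J6, P1, J1, J2, P2}.
Min-cut edges: P1→J4 (2), J1→J4 (2), J2→Out (4), P2→Out (6); capacity 2 + 2 + 4 + 6 = 14.
This cut is saturated, so no flow can exceed 14.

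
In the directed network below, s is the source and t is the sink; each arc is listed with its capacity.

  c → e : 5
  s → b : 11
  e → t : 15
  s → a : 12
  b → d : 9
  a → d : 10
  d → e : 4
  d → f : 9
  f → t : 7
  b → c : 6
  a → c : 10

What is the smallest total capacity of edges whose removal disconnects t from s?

16

Augment s→a→c→e→t: bottleneck 5, flow now 5.
Augment s→a→d→e→t: bottleneck 4, flow now 9.
Augment s→a→d→f→t: bottleneck 3, flow now 12.
Augment s→b→d→f→t: bottleneck 4, flow now 16.
No augmenting path remains; maximum flow = 16.
By max-flow min-cut, the minimum cut capacity equals the max flow.
In the residual graph, reachable from s: {s, a, b, c, d, f}.
Min-cut edges: c→e (5), d→e (4), f→t (7); capacity 5 + 4 + 7 = 16.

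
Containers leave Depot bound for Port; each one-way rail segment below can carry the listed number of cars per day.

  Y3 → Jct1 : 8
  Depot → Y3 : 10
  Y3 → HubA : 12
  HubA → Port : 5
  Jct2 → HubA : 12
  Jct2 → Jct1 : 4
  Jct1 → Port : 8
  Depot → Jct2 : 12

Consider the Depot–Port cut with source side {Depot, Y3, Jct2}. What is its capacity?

36

Edges leaving {Depot, Y3, Jct2}: Y3→Jct1 (8), Y3→HubA (12), Jct2→Jct1 (4), Jct2→HubA (12).
Cut capacity = 8 + 12 + 4 + 12 = 36.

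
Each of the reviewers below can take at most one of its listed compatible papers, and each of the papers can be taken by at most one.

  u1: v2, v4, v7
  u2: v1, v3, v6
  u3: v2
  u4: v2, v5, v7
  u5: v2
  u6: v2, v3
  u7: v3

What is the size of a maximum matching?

5

Unit-capacity flow: source→left, listed edges, right→sink; max matching = max flow.
Augmenting path u1→v2 (+1); matched 1.
Augmenting path u2→v1 (+1); matched 2.
Augmenting path u4→v5 (+1); matched 3.
Augmenting path u6→v3 (+1); matched 4.
Augmenting path u3→v2→u1→v4 (+1); matched 5.
No augmenting path remains; maximum matching = 5.
König certificate: {u1, u2, u4, v2, v3} is a vertex cover of size 5 (every listed pair touches it), so no matching can be larger.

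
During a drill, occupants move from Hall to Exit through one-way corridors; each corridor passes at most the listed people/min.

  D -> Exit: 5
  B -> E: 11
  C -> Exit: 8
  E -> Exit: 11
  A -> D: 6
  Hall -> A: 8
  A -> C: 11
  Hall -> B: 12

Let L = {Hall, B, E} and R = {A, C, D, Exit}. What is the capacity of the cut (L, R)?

Edges leaving {Hall, B, E}: Hall→A (8), E→Exit (11).
Cut capacity = 8 + 11 = 19.

19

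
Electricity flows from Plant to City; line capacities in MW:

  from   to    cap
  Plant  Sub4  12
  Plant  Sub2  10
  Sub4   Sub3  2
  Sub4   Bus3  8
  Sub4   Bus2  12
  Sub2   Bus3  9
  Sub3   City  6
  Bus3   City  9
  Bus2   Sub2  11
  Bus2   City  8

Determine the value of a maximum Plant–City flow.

19

Augment Plant→Sub4→Sub3→City: bottleneck 2, flow now 2.
Augment Plant→Sub4→Bus3→City: bottleneck 8, flow now 10.
Augment Plant→Sub4→Bus2→City: bottleneck 2, flow now 12.
Augment Plant→Sub2→Bus3→City: bottleneck 1, flow now 13.
Augment Plant→Sub2→Bus3→Sub4→Bus2→City: bottleneck 6, flow now 19. (uses reverse residual edge)
No augmenting path remains; maximum flow = 19.
In the residual graph, reachable from Plant: {Plant, Sub4, Sub2, Bus3, Bus2}.
Min-cut edges: Sub4→Sub3 (2), Bus3→City (9), Bus2→City (8); capacity 2 + 9 + 8 = 19.
This cut is saturated, so no flow can exceed 19.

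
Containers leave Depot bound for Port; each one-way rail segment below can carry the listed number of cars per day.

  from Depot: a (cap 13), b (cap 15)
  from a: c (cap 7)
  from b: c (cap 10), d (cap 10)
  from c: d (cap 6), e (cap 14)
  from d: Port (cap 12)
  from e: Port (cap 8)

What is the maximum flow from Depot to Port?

20

Augment Depot→b→d→Port: bottleneck 10, flow now 10.
Augment Depot→a→c→d→Port: bottleneck 2, flow now 12.
Augment Depot→a→c→e→Port: bottleneck 5, flow now 17.
Augment Depot→b→c→e→Port: bottleneck 3, flow now 20.
No augmenting path remains; maximum flow = 20.
In the residual graph, reachable from Depot: {Depot, a, b, c, d, e}.
Min-cut edges: d→Port (12), e→Port (8); capacity 12 + 8 = 20.
This cut is saturated, so no flow can exceed 20.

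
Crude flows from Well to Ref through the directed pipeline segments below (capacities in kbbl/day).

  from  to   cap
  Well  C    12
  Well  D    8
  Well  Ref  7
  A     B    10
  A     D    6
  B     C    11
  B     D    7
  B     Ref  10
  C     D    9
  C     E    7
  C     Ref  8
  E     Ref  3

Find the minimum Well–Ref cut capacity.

Augment Well→Ref: bottleneck 7, flow now 7.
Augment Well→C→Ref: bottleneck 8, flow now 15.
Augment Well→C→E→Ref: bottleneck 3, flow now 18.
No augmenting path remains; maximum flow = 18.
By max-flow min-cut, the minimum cut capacity equals the max flow.
In the residual graph, reachable from Well: {Well, C, D, E}.
Min-cut edges: Well→Ref (7), C→Ref (8), E→Ref (3); capacity 7 + 8 + 3 = 18.

18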